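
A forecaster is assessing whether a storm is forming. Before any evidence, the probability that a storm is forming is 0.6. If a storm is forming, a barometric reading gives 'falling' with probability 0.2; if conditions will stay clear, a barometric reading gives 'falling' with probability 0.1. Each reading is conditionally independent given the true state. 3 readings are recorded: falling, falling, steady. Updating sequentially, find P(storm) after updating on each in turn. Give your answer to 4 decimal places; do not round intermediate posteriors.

0.8421

After 'falling': P(storm) = 0.2·0.6000 / (0.2·0.6000 + 0.1·0.4000) ≈ 0.7500
After 'falling': P(storm) = 0.2·0.7500 / (0.2·0.7500 + 0.1·0.2500) ≈ 0.8571
After 'steady': P(storm) = 0.8·0.8571 / (0.8·0.8571 + 0.9·0.1429) ≈ 0.8421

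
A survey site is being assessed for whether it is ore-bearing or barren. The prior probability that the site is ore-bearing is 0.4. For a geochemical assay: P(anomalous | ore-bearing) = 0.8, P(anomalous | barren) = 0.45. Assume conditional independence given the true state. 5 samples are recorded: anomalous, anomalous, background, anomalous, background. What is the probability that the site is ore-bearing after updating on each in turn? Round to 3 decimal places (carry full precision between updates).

Each posterior becomes the prior for the next update.
After 'anomalous': P(ore) = 0.8·0.4000 / (0.8·0.4000 + 0.45·0.6000) ≈ 0.5424
After 'anomalous': P(ore) = 0.8·0.5424 / (0.8·0.5424 + 0.45·0.4576) ≈ 0.6781
After 'background': P(ore) = 0.2·0.6781 / (0.2·0.6781 + 0.55·0.3219) ≈ 0.4338
After 'anomalous': P(ore) = 0.8·0.4338 / (0.8·0.4338 + 0.45·0.5662) ≈ 0.5766
After 'background': P(ore) = 0.2·0.5766 / (0.2·0.5766 + 0.55·0.4234) ≈ 0.3312

0.331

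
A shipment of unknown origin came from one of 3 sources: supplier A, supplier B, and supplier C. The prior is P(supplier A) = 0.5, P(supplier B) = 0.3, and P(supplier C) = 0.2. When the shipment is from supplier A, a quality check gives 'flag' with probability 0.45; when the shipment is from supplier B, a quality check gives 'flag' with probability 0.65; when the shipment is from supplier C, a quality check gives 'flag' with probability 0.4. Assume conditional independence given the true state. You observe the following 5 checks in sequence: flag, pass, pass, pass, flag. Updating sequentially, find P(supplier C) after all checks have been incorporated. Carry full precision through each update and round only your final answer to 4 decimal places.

0.2368

After 'flag': normaliser = 0.45·0.5000 + 0.65·0.3000 + 0.4·0.2000; P(supplier A) ≈ 0.4500, P(supplier B) ≈ 0.3900, P(supplier C) ≈ 0.1600
After 'pass': normaliser = 0.55·0.4500 + 0.35·0.3900 + 0.6·0.1600; P(supplier A) ≈ 0.5156, P(supplier B) ≈ 0.2844, P(supplier C) ≈ 0.2000
After 'pass': normaliser = 0.55·0.5156 + 0.35·0.2844 + 0.6·0.2000; P(supplier A) ≈ 0.5637, P(supplier B) ≈ 0.1978, P(supplier C) ≈ 0.2385
After 'pass': normaliser = 0.55·0.5637 + 0.35·0.1978 + 0.6·0.2385; P(supplier A) ≈ 0.5935, P(supplier B) ≈ 0.1326, P(supplier C) ≈ 0.2740
After 'flag': normaliser = 0.45·0.5935 + 0.65·0.1326 + 0.4·0.2740; P(supplier A) ≈ 0.5771, P(supplier B) ≈ 0.1862, P(supplier C) ≈ 0.2368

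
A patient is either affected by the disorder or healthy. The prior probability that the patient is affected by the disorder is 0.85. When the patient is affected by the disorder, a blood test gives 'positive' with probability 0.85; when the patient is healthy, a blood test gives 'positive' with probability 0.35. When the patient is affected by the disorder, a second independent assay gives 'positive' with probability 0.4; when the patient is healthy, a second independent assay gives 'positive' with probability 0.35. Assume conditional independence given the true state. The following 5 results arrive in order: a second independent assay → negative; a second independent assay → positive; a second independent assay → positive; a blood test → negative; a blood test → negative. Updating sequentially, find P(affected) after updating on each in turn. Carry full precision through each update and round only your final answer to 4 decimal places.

After a second independent assay='negative': P(affected) = 0.6·0.8500 / (0.6·0.8500 + 0.65·0.1500) ≈ 0.8395
After a second independent assay='positive': P(affected) = 0.4·0.8395 / (0.4·0.8395 + 0.35·0.1605) ≈ 0.8567
After a second independent assay='positive': P(affected) = 0.4·0.8567 / (0.4·0.8567 + 0.35·0.1433) ≈ 0.8723
After a blood test='negative': P(affected) = 0.15·0.8723 / (0.15·0.8723 + 0.65·0.1277) ≈ 0.6119
After a blood test='negative': P(affected) = 0.15·0.6119 / (0.15·0.6119 + 0.65·0.3881) ≈ 0.2668

0.2668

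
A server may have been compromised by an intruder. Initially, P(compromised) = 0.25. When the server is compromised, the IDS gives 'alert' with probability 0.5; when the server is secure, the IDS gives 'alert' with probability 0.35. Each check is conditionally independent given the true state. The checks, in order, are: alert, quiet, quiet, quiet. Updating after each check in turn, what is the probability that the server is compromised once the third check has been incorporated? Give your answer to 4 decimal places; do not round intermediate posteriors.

After 'alert': P(compromised) = 0.5·0.2500 / (0.5·0.2500 + 0.35·0.7500) ≈ 0.3226
After 'quiet': P(compromised) = 0.5·0.3226 / (0.5·0.3226 + 0.65·0.6774) ≈ 0.2681
After 'quiet': P(compromised) = 0.5·0.2681 / (0.5·0.2681 + 0.65·0.7319) ≈ 0.2198

0.2198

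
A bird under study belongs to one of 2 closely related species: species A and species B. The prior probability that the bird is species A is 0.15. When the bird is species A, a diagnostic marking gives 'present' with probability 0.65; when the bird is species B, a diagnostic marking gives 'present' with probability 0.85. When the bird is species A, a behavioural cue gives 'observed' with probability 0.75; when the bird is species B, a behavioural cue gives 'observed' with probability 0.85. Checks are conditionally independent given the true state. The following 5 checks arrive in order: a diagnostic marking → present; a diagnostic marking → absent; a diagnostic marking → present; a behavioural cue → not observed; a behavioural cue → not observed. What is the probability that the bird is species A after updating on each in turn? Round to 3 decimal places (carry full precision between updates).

After a diagnostic marking='present': P(species A) = 0.65·0.1500 / (0.65·0.1500 + 0.85·0.8500) ≈ 0.1189
After a diagnostic marking='absent': P(species A) = 0.35·0.1189 / (0.35·0.1189 + 0.15·0.8811) ≈ 0.2395
After a diagnostic marking='present': P(species A) = 0.65·0.2395 / (0.65·0.2395 + 0.85·0.7605) ≈ 0.1941
After a behavioural cue='not observed': P(species A) = 0.25·0.1941 / (0.25·0.1941 + 0.15·0.8059) ≈ 0.2864
After a behavioural cue='not observed': P(species A) = 0.25·0.2864 / (0.25·0.2864 + 0.15·0.7136) ≈ 0.4008

0.401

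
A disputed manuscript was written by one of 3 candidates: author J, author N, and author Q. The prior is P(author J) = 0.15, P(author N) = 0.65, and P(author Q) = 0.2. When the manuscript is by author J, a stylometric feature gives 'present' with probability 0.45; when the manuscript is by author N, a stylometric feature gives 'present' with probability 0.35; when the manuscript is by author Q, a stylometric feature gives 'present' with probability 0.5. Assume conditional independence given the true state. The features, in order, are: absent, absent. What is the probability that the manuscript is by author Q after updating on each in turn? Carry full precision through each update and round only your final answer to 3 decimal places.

After 'absent': normaliser = 0.55·0.1500 + 0.65·0.6500 + 0.5·0.2000; P(author J) ≈ 0.1364, P(author N) ≈ 0.6983, P(author Q) ≈ 0.1653
After 'absent': normaliser = 0.55·0.1364 + 0.65·0.6983 + 0.5·0.1653; P(author J) ≈ 0.1226, P(author N) ≈ 0.7422, P(author Q) ≈ 0.1351

0.135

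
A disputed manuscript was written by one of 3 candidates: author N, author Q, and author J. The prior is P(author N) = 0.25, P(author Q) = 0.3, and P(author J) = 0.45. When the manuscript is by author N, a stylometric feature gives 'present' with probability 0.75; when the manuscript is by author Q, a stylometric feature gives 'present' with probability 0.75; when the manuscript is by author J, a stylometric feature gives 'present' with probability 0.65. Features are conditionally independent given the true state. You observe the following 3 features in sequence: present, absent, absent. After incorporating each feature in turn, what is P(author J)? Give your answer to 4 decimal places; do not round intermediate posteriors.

After 'present': normaliser = 0.75·0.2500 + 0.75·0.3000 + 0.65·0.4500; P(author N) ≈ 0.2660, P(author Q) ≈ 0.3191, P(author J) ≈ 0.4149
After 'absent': normaliser = 0.25·0.2660 + 0.25·0.3191 + 0.35·0.4149; P(author N) ≈ 0.2281, P(author Q) ≈ 0.2737, P(author J) ≈ 0.4982
After 'absent': normaliser = 0.25·0.2281 + 0.25·0.2737 + 0.35·0.4982; P(author N) ≈ 0.1902, P(author Q) ≈ 0.2282, P(author J) ≈ 0.5816

0.5816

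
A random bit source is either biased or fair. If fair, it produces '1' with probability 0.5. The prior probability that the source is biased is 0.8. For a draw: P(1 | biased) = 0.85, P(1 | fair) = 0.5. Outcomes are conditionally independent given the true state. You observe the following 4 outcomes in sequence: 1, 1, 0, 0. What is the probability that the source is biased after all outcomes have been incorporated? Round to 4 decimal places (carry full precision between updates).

0.5099

Each posterior becomes the prior for the next update.
After '1': P(biased) = 0.85·0.8000 / (0.85·0.8000 + 0.5·0.2000) ≈ 0.8718
After '1': P(biased) = 0.85·0.8718 / (0.85·0.8718 + 0.5·0.1282) ≈ 0.9204
After '0': P(biased) = 0.15·0.9204 / (0.15·0.9204 + 0.5·0.0796) ≈ 0.7762
After '0': P(biased) = 0.15·0.7762 / (0.15·0.7762 + 0.5·0.2238) ≈ 0.5099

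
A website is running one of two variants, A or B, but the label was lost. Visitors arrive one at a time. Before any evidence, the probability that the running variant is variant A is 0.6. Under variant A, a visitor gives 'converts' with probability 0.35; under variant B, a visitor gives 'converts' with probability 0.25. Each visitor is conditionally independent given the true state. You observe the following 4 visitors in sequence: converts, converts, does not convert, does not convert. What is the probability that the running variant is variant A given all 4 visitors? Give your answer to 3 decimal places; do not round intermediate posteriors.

0.688

After 'converts': P(A) = 0.35·0.6000 / (0.35·0.6000 + 0.25·0.4000) ≈ 0.6774
After 'converts': P(A) = 0.35·0.6774 / (0.35·0.6774 + 0.25·0.3226) ≈ 0.7462
After 'does not convert': P(A) = 0.65·0.7462 / (0.65·0.7462 + 0.75·0.2538) ≈ 0.7182
After 'does not convert': P(A) = 0.65·0.7182 / (0.65·0.7182 + 0.75·0.2818) ≈ 0.6883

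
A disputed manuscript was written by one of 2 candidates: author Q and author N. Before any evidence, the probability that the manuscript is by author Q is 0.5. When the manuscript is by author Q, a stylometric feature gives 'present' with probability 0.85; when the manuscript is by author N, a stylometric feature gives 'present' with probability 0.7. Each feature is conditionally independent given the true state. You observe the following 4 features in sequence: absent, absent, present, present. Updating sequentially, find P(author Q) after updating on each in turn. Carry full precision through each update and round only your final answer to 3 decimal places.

0.269

After 'absent': P(author Q) = 0.15·0.5000 / (0.15·0.5000 + 0.3·0.5000) ≈ 0.3333
After 'absent': P(author Q) = 0.15·0.3333 / (0.15·0.3333 + 0.3·0.6667) ≈ 0.2000
After 'present': P(author Q) = 0.85·0.2000 / (0.85·0.2000 + 0.7·0.8000) ≈ 0.2329
After 'present': P(author Q) = 0.85·0.2329 / (0.85·0.2329 + 0.7·0.7671) ≈ 0.2693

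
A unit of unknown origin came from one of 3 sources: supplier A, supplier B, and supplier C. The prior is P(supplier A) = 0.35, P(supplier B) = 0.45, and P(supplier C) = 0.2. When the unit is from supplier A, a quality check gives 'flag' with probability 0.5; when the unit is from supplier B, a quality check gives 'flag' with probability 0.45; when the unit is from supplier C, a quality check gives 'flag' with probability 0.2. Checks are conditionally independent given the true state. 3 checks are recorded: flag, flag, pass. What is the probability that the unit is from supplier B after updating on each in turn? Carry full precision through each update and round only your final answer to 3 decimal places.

After 'flag': normaliser = 0.5·0.3500 + 0.45·0.4500 + 0.2·0.2000; P(supplier A) ≈ 0.4192, P(supplier B) ≈ 0.4850, P(supplier C) ≈ 0.0958
After 'flag': normaliser = 0.5·0.4192 + 0.45·0.4850 + 0.2·0.0958; P(supplier A) ≈ 0.4689, P(supplier B) ≈ 0.4883, P(supplier C) ≈ 0.0429
After 'pass': normaliser = 0.5·0.4689 + 0.55·0.4883 + 0.8·0.0429; P(supplier A) ≈ 0.4363, P(supplier B) ≈ 0.4998, P(supplier C) ≈ 0.0638

0.500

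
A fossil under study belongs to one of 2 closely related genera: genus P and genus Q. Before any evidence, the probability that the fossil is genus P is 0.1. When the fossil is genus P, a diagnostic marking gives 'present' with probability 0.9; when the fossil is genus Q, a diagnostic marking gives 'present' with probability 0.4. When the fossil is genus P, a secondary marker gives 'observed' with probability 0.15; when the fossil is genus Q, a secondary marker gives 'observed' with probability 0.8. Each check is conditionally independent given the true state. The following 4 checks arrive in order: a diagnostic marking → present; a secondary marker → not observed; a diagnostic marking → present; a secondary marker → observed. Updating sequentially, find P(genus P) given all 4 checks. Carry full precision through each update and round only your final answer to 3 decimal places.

0.310

After a diagnostic marking='present': P(genus P) = 0.9·0.1000 / (0.9·0.1000 + 0.4·0.9000) ≈ 0.2000
After a secondary marker='not observed': P(genus P) = 0.85·0.2000 / (0.85·0.2000 + 0.2·0.8000) ≈ 0.5152
After a diagnostic marking='present': P(genus P) = 0.9·0.5152 / (0.9·0.5152 + 0.4·0.4848) ≈ 0.7051
After a secondary marker='observed': P(genus P) = 0.15·0.7051 / (0.15·0.7051 + 0.8·0.2949) ≈ 0.3095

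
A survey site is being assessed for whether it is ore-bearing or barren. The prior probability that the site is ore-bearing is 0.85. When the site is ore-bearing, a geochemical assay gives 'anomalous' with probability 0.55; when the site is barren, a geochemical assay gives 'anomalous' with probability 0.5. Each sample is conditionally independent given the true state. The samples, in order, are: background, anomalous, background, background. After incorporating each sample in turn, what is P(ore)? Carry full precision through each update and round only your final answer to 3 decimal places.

Apply Bayes' rule sequentially, carrying P(ore) forward.
After 'background': P(ore) = 0.45·0.8500 / (0.45·0.8500 + 0.5·0.1500) ≈ 0.8361
After 'anomalous': P(ore) = 0.55·0.8361 / (0.55·0.8361 + 0.5·0.1639) ≈ 0.8487
After 'background': P(ore) = 0.45·0.8487 / (0.45·0.8487 + 0.5·0.1513) ≈ 0.8347
After 'background': P(ore) = 0.45·0.8347 / (0.45·0.8347 + 0.5·0.1653) ≈ 0.8196

0.820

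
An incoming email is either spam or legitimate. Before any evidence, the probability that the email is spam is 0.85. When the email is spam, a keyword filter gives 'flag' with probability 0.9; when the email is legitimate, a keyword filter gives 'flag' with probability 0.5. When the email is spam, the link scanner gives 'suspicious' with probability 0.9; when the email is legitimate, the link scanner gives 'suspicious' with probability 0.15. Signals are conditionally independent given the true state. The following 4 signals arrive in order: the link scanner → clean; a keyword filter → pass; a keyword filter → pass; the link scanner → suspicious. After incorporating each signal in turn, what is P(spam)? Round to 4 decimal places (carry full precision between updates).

After the link scanner='clean': P(spam) = 0.1·0.8500 / (0.1·0.8500 + 0.85·0.1500) ≈ 0.4000
After a keyword filter='pass': P(spam) = 0.1·0.4000 / (0.1·0.4000 + 0.5·0.6000) ≈ 0.1176
After a keyword filter='pass': P(spam) = 0.1·0.1176 / (0.1·0.1176 + 0.5·0.8824) ≈ 0.0260
After the link scanner='suspicious': P(spam) = 0.9·0.0260 / (0.9·0.0260 + 0.15·0.9740) ≈ 0.1379

0.1379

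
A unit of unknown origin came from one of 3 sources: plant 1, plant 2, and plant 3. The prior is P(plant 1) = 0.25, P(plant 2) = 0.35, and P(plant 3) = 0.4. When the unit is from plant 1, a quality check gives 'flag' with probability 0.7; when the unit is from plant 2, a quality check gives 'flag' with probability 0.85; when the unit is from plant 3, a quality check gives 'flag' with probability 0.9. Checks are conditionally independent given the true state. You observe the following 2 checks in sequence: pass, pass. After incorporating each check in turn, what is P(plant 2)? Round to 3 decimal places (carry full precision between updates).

0.229

After 'pass': normaliser = 0.3·0.2500 + 0.15·0.3500 + 0.1·0.4000; P(plant 1) ≈ 0.4478, P(plant 2) ≈ 0.3134, P(plant 3) ≈ 0.2388
After 'pass': normaliser = 0.3·0.4478 + 0.15·0.3134 + 0.1·0.2388; P(plant 1) ≈ 0.6545, P(plant 2) ≈ 0.2291, P(plant 3) ≈ 0.1164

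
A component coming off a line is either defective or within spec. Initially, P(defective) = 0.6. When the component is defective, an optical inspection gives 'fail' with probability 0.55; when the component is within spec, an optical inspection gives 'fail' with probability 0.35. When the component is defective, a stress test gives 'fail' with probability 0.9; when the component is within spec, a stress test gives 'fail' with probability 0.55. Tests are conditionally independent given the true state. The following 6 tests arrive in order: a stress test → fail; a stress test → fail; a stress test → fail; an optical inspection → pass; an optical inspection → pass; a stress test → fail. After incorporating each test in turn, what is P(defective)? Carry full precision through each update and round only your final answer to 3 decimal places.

0.838

After a stress test='fail': P(defective) = 0.9·0.6000 / (0.9·0.6000 + 0.55·0.4000) ≈ 0.7105
After a stress test='fail': P(defective) = 0.9·0.7105 / (0.9·0.7105 + 0.55·0.2895) ≈ 0.8007
After a stress test='fail': P(defective) = 0.9·0.8007 / (0.9·0.8007 + 0.55·0.1993) ≈ 0.8679
After an optical inspection='pass': P(defective) = 0.45·0.8679 / (0.45·0.8679 + 0.65·0.1321) ≈ 0.8198
After an optical inspection='pass': P(defective) = 0.45·0.8198 / (0.45·0.8198 + 0.65·0.1802) ≈ 0.7590
After a stress test='fail': P(defective) = 0.9·0.7590 / (0.9·0.7590 + 0.55·0.2410) ≈ 0.8375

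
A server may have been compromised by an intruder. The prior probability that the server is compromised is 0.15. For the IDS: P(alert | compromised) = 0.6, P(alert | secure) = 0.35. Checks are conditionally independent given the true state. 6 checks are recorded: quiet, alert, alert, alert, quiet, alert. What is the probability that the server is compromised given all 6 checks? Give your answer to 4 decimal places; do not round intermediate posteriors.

0.3660

After 'quiet': P(compromised) = 0.4·0.1500 / (0.4·0.1500 + 0.65·0.8500) ≈ 0.0980
After 'alert': P(compromised) = 0.6·0.0980 / (0.6·0.0980 + 0.35·0.9020) ≈ 0.1569
After 'alert': P(compromised) = 0.6·0.1569 / (0.6·0.1569 + 0.35·0.8431) ≈ 0.2419
After 'alert': P(compromised) = 0.6·0.2419 / (0.6·0.2419 + 0.35·0.7581) ≈ 0.3536
After 'quiet': P(compromised) = 0.4·0.3536 / (0.4·0.3536 + 0.65·0.6464) ≈ 0.2519
After 'alert': P(compromised) = 0.6·0.2519 / (0.6·0.2519 + 0.35·0.7481) ≈ 0.3660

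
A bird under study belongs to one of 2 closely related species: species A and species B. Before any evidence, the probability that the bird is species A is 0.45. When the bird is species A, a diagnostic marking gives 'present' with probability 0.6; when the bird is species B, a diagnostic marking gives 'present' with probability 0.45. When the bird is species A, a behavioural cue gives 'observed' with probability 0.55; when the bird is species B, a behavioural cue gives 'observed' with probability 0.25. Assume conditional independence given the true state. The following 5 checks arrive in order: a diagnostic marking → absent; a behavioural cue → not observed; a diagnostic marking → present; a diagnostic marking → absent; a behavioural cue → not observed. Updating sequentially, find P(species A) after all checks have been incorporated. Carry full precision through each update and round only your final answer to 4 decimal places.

0.1720

After a diagnostic marking='absent': P(species A) = 0.4·0.4500 / (0.4·0.4500 + 0.55·0.5500) ≈ 0.3731
After a behavioural cue='not observed': P(species A) = 0.45·0.3731 / (0.45·0.3731 + 0.75·0.6269) ≈ 0.2631
After a diagnostic marking='present': P(species A) = 0.6·0.2631 / (0.6·0.2631 + 0.45·0.7369) ≈ 0.3225
After a diagnostic marking='absent': P(species A) = 0.4·0.3225 / (0.4·0.3225 + 0.55·0.6775) ≈ 0.2572
After a behavioural cue='not observed': P(species A) = 0.45·0.2572 / (0.45·0.2572 + 0.75·0.7428) ≈ 0.1720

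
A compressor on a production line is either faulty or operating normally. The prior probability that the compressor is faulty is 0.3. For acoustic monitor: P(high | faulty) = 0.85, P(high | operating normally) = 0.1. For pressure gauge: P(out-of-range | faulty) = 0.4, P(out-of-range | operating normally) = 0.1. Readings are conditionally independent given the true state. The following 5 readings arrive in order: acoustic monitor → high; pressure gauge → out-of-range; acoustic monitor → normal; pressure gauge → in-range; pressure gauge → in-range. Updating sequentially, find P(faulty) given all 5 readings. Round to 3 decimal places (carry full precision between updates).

0.519

After acoustic monitor='high': P(faulty) = 0.85·0.3000 / (0.85·0.3000 + 0.1·0.7000) ≈ 0.7846
After pressure gauge='out-of-range': P(faulty) = 0.4·0.7846 / (0.4·0.7846 + 0.1·0.2154) ≈ 0.9358
After acoustic monitor='normal': P(faulty) = 0.15·0.9358 / (0.15·0.9358 + 0.9·0.0642) ≈ 0.7083
After pressure gauge='in-range': P(faulty) = 0.6·0.7083 / (0.6·0.7083 + 0.9·0.2917) ≈ 0.6182
After pressure gauge='in-range': P(faulty) = 0.6·0.6182 / (0.6·0.6182 + 0.9·0.3818) ≈ 0.5191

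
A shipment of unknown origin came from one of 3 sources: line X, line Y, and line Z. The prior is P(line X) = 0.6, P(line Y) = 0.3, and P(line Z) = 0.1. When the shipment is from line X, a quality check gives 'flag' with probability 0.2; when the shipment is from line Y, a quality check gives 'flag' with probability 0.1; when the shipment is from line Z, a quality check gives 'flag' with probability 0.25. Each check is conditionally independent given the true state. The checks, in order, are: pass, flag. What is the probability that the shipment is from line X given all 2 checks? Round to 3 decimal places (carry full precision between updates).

After 'pass': normaliser = 0.8·0.6000 + 0.9·0.3000 + 0.75·0.1000; P(line X) ≈ 0.5818, P(line Y) ≈ 0.3273, P(line Z) ≈ 0.0909
After 'flag': normaliser = 0.2·0.5818 + 0.1·0.3273 + 0.25·0.0909; P(line X) ≈ 0.6772, P(line Y) ≈ 0.1905, P(line Z) ≈ 0.1323

0.677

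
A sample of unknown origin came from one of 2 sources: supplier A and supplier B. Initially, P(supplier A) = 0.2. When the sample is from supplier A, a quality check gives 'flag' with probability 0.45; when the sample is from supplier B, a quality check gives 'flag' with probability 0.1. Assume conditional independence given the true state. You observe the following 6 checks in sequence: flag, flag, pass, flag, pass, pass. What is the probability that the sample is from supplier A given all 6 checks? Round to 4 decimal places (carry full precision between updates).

Each posterior becomes the prior for the next update.
After 'flag': P(supplier A) = 0.45·0.2000 / (0.45·0.2000 + 0.1·0.8000) ≈ 0.5294
After 'flag': P(supplier A) = 0.45·0.5294 / (0.45·0.5294 + 0.1·0.4706) ≈ 0.8351
After 'pass': P(supplier A) = 0.55·0.8351 / (0.55·0.8351 + 0.9·0.1649) ≈ 0.7557
After 'flag': P(supplier A) = 0.45·0.7557 / (0.45·0.7557 + 0.1·0.2443) ≈ 0.9330
After 'pass': P(supplier A) = 0.55·0.9330 / (0.55·0.9330 + 0.9·0.0670) ≈ 0.8948
After 'pass': P(supplier A) = 0.55·0.8948 / (0.55·0.8948 + 0.9·0.1052) ≈ 0.8387

0.8387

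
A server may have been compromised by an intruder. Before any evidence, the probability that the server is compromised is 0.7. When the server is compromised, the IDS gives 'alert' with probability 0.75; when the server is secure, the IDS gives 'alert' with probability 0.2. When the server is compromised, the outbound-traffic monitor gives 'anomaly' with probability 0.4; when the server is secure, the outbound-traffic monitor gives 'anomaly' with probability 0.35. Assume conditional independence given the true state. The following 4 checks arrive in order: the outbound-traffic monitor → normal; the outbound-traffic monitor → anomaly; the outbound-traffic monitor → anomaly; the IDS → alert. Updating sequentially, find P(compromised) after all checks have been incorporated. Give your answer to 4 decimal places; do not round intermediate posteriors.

After the outbound-traffic monitor='normal': P(compromised) = 0.6·0.7000 / (0.6·0.7000 + 0.65·0.3000) ≈ 0.6829
After the outbound-traffic monitor='anomaly': P(compromised) = 0.4·0.6829 / (0.4·0.6829 + 0.35·0.3171) ≈ 0.7111
After the outbound-traffic monitor='anomaly': P(compromised) = 0.4·0.7111 / (0.4·0.7111 + 0.35·0.2889) ≈ 0.7378
After the IDS='alert': P(compromised) = 0.75·0.7378 / (0.75·0.7378 + 0.2·0.2622) ≈ 0.9134

0.9134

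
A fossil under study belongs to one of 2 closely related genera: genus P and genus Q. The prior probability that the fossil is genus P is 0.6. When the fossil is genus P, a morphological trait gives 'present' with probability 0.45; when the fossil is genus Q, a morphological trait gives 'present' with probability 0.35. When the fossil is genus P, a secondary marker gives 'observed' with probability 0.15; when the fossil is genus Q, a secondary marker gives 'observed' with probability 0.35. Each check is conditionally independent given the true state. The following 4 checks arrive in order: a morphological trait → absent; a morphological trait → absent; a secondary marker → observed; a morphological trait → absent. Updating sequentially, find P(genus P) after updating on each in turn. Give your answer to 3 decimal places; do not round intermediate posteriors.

0.280

After a morphological trait='absent': P(genus P) = 0.55·0.6000 / (0.55·0.6000 + 0.65·0.4000) ≈ 0.5593
After a morphological trait='absent': P(genus P) = 0.55·0.5593 / (0.55·0.5593 + 0.65·0.4407) ≈ 0.5178
After a secondary marker='observed': P(genus P) = 0.15·0.5178 / (0.15·0.5178 + 0.35·0.4822) ≈ 0.3152
After a morphological trait='absent': P(genus P) = 0.55·0.3152 / (0.55·0.3152 + 0.65·0.6848) ≈ 0.2803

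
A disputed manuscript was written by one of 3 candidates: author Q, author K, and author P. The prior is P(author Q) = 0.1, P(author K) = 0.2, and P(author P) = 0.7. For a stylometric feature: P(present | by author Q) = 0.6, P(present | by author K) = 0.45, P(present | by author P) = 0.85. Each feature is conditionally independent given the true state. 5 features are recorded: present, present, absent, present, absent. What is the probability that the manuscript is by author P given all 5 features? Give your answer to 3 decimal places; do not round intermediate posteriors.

Each posterior becomes the prior for the next update.
After 'present': normaliser = 0.6·0.1000 + 0.45·0.2000 + 0.85·0.7000; P(author Q) ≈ 0.0805, P(author K) ≈ 0.1208, P(author P) ≈ 0.7987
After 'present': normaliser = 0.6·0.0805 + 0.45·0.1208 + 0.85·0.7987; P(author Q) ≈ 0.0618, P(author K) ≈ 0.0696, P(author P) ≈ 0.8686
After 'absent': normaliser = 0.4·0.0618 + 0.55·0.0696 + 0.15·0.8686; P(author Q) ≈ 0.1280, P(author K) ≈ 0.1979, P(author P) ≈ 0.6741
After 'present': normaliser = 0.6·0.1280 + 0.45·0.1979 + 0.85·0.6741; P(author Q) ≈ 0.1039, P(author K) ≈ 0.1206, P(author P) ≈ 0.7755
After 'absent': normaliser = 0.4·0.1039 + 0.55·0.1206 + 0.15·0.7755; P(author Q) ≈ 0.1854, P(author K) ≈ 0.2957, P(author P) ≈ 0.5189

0.519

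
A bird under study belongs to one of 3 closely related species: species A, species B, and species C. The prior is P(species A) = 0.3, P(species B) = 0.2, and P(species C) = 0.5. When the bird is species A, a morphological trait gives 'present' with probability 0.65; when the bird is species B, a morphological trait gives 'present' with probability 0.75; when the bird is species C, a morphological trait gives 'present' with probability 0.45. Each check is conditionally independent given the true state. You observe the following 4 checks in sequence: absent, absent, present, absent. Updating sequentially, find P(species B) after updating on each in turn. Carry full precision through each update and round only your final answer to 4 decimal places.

0.0487

After 'absent': normaliser = 0.35·0.3000 + 0.25·0.2000 + 0.55·0.5000; P(species A) ≈ 0.2442, P(species B) ≈ 0.1163, P(species C) ≈ 0.6395
After 'absent': normaliser = 0.35·0.2442 + 0.25·0.1163 + 0.55·0.6395; P(species A) ≈ 0.1833, P(species B) ≈ 0.0623, P(species C) ≈ 0.7544
After 'present': normaliser = 0.65·0.1833 + 0.75·0.0623 + 0.45·0.7544; P(species A) ≈ 0.2358, P(species B) ≈ 0.0925, P(species C) ≈ 0.6717
After 'absent': normaliser = 0.35·0.2358 + 0.25·0.0925 + 0.55·0.6717; P(species A) ≈ 0.1737, P(species B) ≈ 0.0487, P(species C) ≈ 0.7776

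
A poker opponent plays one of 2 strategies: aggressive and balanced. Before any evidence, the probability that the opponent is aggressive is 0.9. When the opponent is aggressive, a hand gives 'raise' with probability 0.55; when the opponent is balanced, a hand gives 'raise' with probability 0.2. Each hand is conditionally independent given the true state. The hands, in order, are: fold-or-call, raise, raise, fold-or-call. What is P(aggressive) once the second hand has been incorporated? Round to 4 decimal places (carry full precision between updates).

After 'fold-or-call': P(aggressive) = 0.45·0.9000 / (0.45·0.9000 + 0.8·0.1000) ≈ 0.8351
After 'raise': P(aggressive) = 0.55·0.8351 / (0.55·0.8351 + 0.2·0.1649) ≈ 0.9330

0.9330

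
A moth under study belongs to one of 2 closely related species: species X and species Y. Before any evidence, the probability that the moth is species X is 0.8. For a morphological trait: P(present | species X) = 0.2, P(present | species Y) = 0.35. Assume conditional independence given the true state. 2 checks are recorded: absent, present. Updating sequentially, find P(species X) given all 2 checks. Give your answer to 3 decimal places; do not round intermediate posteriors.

After 'absent': P(species X) = 0.8·0.8000 / (0.8·0.8000 + 0.65·0.2000) ≈ 0.8312
After 'present': P(species X) = 0.2·0.8312 / (0.2·0.8312 + 0.35·0.1688) ≈ 0.7378

0.738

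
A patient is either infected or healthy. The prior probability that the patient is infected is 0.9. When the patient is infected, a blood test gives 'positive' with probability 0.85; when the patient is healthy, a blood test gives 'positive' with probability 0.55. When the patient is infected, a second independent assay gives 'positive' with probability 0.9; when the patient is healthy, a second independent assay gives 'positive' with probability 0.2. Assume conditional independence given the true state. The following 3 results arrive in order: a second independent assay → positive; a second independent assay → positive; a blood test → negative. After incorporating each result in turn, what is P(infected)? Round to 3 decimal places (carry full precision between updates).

Apply Bayes' rule sequentially, carrying P(infected) forward.
After a second independent assay='positive': P(infected) = 0.9·0.9000 / (0.9·0.9000 + 0.2·0.1000) ≈ 0.9759
After a second independent assay='positive': P(infected) = 0.9·0.9759 / (0.9·0.9759 + 0.2·0.0241) ≈ 0.9945
After a blood test='negative': P(infected) = 0.15·0.9945 / (0.15·0.9945 + 0.45·0.0055) ≈ 0.9838

0.984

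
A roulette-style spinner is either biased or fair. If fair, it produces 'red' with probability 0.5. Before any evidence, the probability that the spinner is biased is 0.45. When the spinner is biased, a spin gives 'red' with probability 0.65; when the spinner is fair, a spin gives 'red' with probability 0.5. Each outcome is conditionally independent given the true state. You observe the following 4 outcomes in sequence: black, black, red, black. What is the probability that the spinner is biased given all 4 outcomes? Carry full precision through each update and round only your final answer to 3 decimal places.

After 'black': P(biased) = 0.35·0.4500 / (0.35·0.4500 + 0.5·0.5500) ≈ 0.3642
After 'black': P(biased) = 0.35·0.3642 / (0.35·0.3642 + 0.5·0.6358) ≈ 0.2862
After 'red': P(biased) = 0.65·0.2862 / (0.65·0.2862 + 0.5·0.7138) ≈ 0.3426
After 'black': P(biased) = 0.35·0.3426 / (0.35·0.3426 + 0.5·0.6574) ≈ 0.2673

0.267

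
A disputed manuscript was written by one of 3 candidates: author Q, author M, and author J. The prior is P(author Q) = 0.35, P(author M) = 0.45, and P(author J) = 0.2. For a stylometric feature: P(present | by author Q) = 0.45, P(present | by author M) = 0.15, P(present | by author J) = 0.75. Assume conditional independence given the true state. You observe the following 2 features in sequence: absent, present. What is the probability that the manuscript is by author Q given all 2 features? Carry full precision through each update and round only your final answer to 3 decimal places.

Each posterior becomes the prior for the next update.
After 'absent': normaliser = 0.55·0.3500 + 0.85·0.4500 + 0.25·0.2000; P(author Q) ≈ 0.3080, P(author M) ≈ 0.6120, P(author J) ≈ 0.0800
After 'present': normaliser = 0.45·0.3080 + 0.15·0.6120 + 0.75·0.0800; P(author Q) ≈ 0.4773, P(author M) ≈ 0.3161, P(author J) ≈ 0.2066

0.477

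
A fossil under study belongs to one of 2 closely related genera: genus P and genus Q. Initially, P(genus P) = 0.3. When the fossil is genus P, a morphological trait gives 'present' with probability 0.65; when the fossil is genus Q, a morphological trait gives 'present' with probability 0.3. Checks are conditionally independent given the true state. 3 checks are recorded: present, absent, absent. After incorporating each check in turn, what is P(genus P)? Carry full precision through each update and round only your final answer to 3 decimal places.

Apply Bayes' rule sequentially, carrying P(genus P) forward.
After 'present': P(genus P) = 0.65·0.3000 / (0.65·0.3000 + 0.3·0.7000) ≈ 0.4815
After 'absent': P(genus P) = 0.35·0.4815 / (0.35·0.4815 + 0.7·0.5185) ≈ 0.3171
After 'absent': P(genus P) = 0.35·0.3171 / (0.35·0.3171 + 0.7·0.6829) ≈ 0.1884

0.188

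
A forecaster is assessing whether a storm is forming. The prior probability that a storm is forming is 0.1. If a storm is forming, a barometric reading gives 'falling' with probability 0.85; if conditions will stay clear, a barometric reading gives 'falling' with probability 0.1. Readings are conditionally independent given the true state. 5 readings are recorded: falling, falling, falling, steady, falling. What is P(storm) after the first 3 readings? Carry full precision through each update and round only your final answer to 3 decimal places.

Apply Bayes' rule sequentially, carrying P(storm) forward.
After 'falling': P(storm) = 0.85·0.1000 / (0.85·0.1000 + 0.1·0.9000) ≈ 0.4857
After 'falling': P(storm) = 0.85·0.4857 / (0.85·0.4857 + 0.1·0.5143) ≈ 0.8892
After 'falling': P(storm) = 0.85·0.8892 / (0.85·0.8892 + 0.1·0.1108) ≈ 0.9856

0.986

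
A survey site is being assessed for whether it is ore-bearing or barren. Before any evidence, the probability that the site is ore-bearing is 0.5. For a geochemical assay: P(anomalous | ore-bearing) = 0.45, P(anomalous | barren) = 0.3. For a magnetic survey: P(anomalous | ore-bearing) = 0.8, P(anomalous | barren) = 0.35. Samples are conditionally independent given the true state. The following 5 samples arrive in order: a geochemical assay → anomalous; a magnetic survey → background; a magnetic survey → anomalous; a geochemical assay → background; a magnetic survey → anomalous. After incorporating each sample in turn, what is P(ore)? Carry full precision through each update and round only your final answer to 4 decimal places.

Each posterior becomes the prior for the next update.
After a geochemical assay='anomalous': P(ore) = 0.45·0.5000 / (0.45·0.5000 + 0.3·0.5000) ≈ 0.6000
After a magnetic survey='background': P(ore) = 0.2·0.6000 / (0.2·0.6000 + 0.65·0.4000) ≈ 0.3158
After a magnetic survey='anomalous': P(ore) = 0.8·0.3158 / (0.8·0.3158 + 0.35·0.6842) ≈ 0.5134
After a geochemical assay='background': P(ore) = 0.55·0.5134 / (0.55·0.5134 + 0.7·0.4866) ≈ 0.4532
After a magnetic survey='anomalous': P(ore) = 0.8·0.4532 / (0.8·0.4532 + 0.35·0.5468) ≈ 0.6545

0.6545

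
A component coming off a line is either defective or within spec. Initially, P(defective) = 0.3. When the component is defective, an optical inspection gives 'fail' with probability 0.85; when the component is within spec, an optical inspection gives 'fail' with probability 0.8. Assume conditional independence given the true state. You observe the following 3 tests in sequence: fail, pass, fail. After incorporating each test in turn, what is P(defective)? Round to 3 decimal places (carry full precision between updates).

0.266

Each posterior becomes the prior for the next update.
After 'fail': P(defective) = 0.85·0.3000 / (0.85·0.3000 + 0.8·0.7000) ≈ 0.3129
After 'pass': P(defective) = 0.15·0.3129 / (0.15·0.3129 + 0.2·0.6871) ≈ 0.2546
After 'fail': P(defective) = 0.85·0.2546 / (0.85·0.2546 + 0.8·0.7454) ≈ 0.2663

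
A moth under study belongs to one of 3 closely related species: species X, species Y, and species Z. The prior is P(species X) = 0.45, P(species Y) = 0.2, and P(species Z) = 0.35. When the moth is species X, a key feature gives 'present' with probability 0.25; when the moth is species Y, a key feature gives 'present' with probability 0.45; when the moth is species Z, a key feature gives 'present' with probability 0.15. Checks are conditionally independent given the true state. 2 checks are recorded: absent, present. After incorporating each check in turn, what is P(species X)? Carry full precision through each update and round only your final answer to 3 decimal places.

After 'absent': normaliser = 0.75·0.4500 + 0.55·0.2000 + 0.85·0.3500; P(species X) ≈ 0.4530, P(species Y) ≈ 0.1477, P(species Z) ≈ 0.3993
After 'present': normaliser = 0.25·0.4530 + 0.45·0.1477 + 0.15·0.3993; P(species X) ≈ 0.4727, P(species Y) ≈ 0.2773, P(species Z) ≈ 0.2500

0.473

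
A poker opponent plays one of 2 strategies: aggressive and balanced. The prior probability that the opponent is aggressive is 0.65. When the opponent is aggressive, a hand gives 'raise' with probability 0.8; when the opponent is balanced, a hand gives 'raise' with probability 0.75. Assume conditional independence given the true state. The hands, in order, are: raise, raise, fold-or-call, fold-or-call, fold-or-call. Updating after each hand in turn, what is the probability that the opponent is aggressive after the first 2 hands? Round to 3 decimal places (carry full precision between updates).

0.679

After 'raise': P(aggressive) = 0.8·0.6500 / (0.8·0.6500 + 0.75·0.3500) ≈ 0.6645
After 'raise': P(aggressive) = 0.8·0.6645 / (0.8·0.6645 + 0.75·0.3355) ≈ 0.6788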